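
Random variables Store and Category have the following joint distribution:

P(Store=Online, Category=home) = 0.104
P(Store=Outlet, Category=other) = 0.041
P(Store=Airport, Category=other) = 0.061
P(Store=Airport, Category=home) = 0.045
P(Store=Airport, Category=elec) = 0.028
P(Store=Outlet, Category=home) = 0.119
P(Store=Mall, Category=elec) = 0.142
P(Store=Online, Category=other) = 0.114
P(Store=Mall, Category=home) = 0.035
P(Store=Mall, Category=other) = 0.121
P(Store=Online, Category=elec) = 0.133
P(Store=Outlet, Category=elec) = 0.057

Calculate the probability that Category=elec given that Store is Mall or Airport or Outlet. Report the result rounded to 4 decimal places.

P(Store=Mall) = 0.142 + 0.035 + 0.121 = 0.298.
P(Store=Airport) = 0.028 + 0.045 + 0.061 = 0.134.
P(Store=Outlet) = 0.057 + 0.119 + 0.041 = 0.217.
P(Store ∈ {Mall, Airport, Outlet}) = 0.298 + 0.134 + 0.217 = 0.649; P(Category=elec, Store ∈ {Mall, Airport, Outlet}) = 0.142 + 0.028 + 0.057 = 0.227.
P(Category=elec | Store ∈ {Mall, Airport, Outlet}) = 0.227/0.649 = 0.3498.

0.3498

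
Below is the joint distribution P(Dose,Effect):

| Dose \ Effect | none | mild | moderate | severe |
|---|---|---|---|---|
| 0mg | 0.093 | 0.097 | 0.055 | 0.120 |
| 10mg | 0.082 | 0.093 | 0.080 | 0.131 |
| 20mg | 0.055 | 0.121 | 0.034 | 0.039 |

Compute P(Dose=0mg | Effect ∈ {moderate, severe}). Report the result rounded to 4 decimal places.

P(Effect=moderate) = 0.055 + 0.080 + 0.034 = 0.169.
P(Effect=severe) = 0.120 + 0.131 + 0.039 = 0.290.
P(Effect ∈ {moderate, severe}) = 0.169 + 0.290 = 0.459; P(Dose=0mg, Effect ∈ {moderate, severe}) = 0.055 + 0.120 = 0.175.
P(Dose=0mg | Effect ∈ {moderate, severe}) = 0.175/0.459 = 0.3813.

0.3813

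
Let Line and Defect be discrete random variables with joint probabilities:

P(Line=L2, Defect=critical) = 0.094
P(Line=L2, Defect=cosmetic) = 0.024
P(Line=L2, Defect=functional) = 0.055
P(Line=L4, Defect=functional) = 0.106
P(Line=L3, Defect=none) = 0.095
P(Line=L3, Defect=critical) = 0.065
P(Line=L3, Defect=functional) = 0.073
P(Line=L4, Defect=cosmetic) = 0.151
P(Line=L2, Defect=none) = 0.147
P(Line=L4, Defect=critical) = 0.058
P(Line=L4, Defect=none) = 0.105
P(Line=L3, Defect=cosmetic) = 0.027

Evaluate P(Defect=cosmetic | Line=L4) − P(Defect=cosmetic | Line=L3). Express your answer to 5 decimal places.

P(Line=L4) = 0.105 + 0.151 + 0.106 + 0.058 = 0.420; P(Defect=cosmetic | Line=L4) = 0.151/0.420 = 0.359524.
P(Line=L3) = 0.095 + 0.027 + 0.073 + 0.065 = 0.260; P(Defect=cosmetic | Line=L3) = 0.027/0.260 = 0.103846.
Difference = 0.25568.

0.25568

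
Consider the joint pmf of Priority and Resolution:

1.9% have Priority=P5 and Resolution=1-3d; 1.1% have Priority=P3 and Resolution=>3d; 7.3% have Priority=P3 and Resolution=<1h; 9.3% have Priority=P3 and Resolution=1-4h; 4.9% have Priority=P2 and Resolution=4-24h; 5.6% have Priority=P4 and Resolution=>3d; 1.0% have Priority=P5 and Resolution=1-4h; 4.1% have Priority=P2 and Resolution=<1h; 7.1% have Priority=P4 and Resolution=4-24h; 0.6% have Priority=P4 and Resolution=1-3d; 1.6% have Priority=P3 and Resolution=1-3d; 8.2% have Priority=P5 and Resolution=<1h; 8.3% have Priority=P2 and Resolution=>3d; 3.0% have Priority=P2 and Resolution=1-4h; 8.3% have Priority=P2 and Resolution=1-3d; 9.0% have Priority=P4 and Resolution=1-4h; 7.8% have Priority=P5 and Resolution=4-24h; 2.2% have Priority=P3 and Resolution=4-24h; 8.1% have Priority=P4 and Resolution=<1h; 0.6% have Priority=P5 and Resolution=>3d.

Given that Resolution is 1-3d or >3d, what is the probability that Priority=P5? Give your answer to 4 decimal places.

0.0893

P(Resolution=1-3d) = 0.083 + 0.016 + 0.006 + 0.019 = 0.124.
P(Resolution=>3d) = 0.083 + 0.011 + 0.056 + 0.006 = 0.156.
P(Resolution ∈ {1-3d, >3d}) = 0.124 + 0.156 = 0.280; P(Priority=P5, Resolution ∈ {1-3d, >3d}) = 0.019 + 0.006 = 0.025.
P(Priority=P5 | Resolution ∈ {1-3d, >3d}) = 0.025/0.280 = 0.0893.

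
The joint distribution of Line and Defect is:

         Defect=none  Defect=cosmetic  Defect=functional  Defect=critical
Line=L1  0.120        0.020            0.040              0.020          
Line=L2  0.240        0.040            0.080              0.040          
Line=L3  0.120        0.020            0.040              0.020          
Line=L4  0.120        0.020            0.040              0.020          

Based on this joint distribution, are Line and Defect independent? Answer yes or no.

yes

Every cell satisfies P(Line,Defect) = P(Line)·P(Defect). For instance P(Line=L2) = 0.400, P(Defect=none) = 0.600, and 0.400×0.600 = 0.240 matches the joint entry. So Line and Defect are independent.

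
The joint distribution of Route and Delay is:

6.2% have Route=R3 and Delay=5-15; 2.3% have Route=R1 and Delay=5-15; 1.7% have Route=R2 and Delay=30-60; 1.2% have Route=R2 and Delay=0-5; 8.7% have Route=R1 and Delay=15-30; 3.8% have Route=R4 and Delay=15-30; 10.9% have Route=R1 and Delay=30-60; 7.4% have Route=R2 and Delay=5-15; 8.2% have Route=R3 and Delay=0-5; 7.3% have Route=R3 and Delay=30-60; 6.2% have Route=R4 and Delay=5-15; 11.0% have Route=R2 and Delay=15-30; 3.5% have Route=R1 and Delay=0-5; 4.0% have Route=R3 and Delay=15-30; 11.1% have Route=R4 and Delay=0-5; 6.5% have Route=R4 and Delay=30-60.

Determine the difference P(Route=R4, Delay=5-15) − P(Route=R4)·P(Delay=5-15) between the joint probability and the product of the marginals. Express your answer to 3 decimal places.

P(Route=R4) = 0.111 + 0.062 + 0.038 + 0.065 = 0.276.
P(Delay=5-15) = 0.023 + 0.074 + 0.062 + 0.062 = 0.221.
P(Route=R4, Delay=5-15) − P(Route=R4)P(Delay=5-15) = 0.062 − 0.276×0.221 = 0.001.

0.001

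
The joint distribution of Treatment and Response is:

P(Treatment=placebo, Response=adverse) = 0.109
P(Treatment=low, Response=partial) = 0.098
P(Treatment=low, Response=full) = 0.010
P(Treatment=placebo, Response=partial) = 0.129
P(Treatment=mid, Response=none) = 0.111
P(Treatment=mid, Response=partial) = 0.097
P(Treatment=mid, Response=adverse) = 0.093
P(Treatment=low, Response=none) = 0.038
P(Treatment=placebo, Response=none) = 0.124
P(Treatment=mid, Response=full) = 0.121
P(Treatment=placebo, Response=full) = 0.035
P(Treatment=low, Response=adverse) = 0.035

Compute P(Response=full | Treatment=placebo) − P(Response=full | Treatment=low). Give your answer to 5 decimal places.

P(Treatment=placebo) = 0.124 + 0.129 + 0.035 + 0.109 = 0.397; P(Response=full | Treatment=placebo) = 0.035/0.397 = 0.088161.
P(Treatment=low) = 0.038 + 0.098 + 0.010 + 0.035 = 0.181; P(Response=full | Treatment=low) = 0.010/0.181 = 0.055249.
Difference = 0.03291.

0.03291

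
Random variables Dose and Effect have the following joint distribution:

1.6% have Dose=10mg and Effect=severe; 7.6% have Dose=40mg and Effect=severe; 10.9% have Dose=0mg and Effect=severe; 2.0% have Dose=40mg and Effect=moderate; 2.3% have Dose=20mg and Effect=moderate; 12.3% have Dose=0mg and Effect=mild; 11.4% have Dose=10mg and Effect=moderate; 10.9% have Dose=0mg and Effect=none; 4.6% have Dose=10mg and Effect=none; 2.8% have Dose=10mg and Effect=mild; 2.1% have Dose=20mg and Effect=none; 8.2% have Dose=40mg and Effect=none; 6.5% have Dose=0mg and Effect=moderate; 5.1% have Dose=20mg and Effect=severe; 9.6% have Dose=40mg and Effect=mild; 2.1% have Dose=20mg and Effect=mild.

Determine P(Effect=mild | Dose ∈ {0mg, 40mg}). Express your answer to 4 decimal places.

P(Dose=0mg) = 0.109 + 0.123 + 0.065 + 0.109 = 0.406.
P(Dose=40mg) = 0.082 + 0.096 + 0.020 + 0.076 = 0.274.
P(Dose ∈ {0mg, 40mg}) = 0.406 + 0.274 = 0.680; P(Effect=mild, Dose ∈ {0mg, 40mg}) = 0.123 + 0.096 = 0.219.
P(Effect=mild | Dose ∈ {0mg, 40mg}) = 0.219/0.680 = 0.3221.

0.3221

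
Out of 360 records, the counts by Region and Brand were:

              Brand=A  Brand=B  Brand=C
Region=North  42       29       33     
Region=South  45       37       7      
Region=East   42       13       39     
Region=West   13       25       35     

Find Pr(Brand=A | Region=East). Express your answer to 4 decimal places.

0.4468

Total with Region=East: 42 + 13 + 39 = 94.
P(Brand=A | Region=East) = 42/94 = 0.4468.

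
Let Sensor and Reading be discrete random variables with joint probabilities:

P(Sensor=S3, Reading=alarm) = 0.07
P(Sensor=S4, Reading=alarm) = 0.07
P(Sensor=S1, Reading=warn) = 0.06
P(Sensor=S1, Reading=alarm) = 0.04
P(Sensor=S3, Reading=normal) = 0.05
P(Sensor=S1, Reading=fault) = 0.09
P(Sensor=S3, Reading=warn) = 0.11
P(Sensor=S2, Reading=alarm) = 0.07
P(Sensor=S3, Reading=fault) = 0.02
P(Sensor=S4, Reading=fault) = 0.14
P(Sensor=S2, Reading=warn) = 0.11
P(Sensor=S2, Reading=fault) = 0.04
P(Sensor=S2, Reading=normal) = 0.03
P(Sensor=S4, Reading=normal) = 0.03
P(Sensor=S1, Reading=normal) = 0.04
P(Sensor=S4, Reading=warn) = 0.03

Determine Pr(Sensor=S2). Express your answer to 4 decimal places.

P(Sensor=S2) = 0.03 + 0.11 + 0.07 + 0.04 = 0.25.

0.2500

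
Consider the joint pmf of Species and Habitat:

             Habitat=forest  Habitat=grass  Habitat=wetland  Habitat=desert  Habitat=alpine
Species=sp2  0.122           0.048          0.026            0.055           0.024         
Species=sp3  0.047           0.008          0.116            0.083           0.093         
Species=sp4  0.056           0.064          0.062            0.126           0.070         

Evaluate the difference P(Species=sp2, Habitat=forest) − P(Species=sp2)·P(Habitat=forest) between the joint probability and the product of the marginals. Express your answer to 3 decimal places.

0.060

P(Species=sp2) = 0.122 + 0.048 + 0.026 + 0.055 + 0.024 = 0.275.
P(Habitat=forest) = 0.122 + 0.047 + 0.056 = 0.225.
P(Species=sp2, Habitat=forest) − P(Species=sp2)P(Habitat=forest) = 0.122 − 0.275×0.225 = 0.060.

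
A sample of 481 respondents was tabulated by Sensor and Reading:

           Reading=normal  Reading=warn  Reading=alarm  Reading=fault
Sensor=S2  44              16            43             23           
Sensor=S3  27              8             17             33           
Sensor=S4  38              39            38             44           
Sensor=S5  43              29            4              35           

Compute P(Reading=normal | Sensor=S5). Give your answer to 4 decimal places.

0.3874

Total with Sensor=S5: 43 + 29 + 4 + 35 = 111.
P(Reading=normal | Sensor=S5) = 43/111 = 0.3874.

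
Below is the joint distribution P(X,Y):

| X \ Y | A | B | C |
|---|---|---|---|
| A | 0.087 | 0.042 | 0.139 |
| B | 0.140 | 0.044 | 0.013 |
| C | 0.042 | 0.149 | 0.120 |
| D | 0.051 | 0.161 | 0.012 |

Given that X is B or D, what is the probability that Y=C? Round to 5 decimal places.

P(X=B) = 0.140 + 0.044 + 0.013 = 0.197.
P(X=D) = 0.051 + 0.161 + 0.012 = 0.224.
P(X ∈ {B, D}) = 0.197 + 0.224 = 0.421; P(Y=C, X ∈ {B, D}) = 0.013 + 0.012 = 0.025.
P(Y=C | X ∈ {B, D}) = 0.025/0.421 = 0.05938.

0.05938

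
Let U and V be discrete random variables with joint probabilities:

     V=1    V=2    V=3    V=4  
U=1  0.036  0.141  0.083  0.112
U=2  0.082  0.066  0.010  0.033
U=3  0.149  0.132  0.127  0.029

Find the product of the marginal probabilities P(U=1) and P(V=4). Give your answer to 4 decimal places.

0.0647

P(U=1) = 0.036 + 0.141 + 0.083 + 0.112 = 0.372.
P(V=4) = 0.112 + 0.033 + 0.029 = 0.174.
Product: 0.372 × 0.174 = 0.0647.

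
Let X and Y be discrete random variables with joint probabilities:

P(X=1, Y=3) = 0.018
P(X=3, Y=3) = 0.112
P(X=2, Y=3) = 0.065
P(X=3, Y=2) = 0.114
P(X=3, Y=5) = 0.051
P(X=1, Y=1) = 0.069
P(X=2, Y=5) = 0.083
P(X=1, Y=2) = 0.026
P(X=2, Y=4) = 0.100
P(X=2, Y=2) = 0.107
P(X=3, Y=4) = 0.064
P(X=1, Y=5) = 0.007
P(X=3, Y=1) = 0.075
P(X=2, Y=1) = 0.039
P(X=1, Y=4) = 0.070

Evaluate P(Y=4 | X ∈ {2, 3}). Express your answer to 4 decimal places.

P(X=2) = 0.039 + 0.107 + 0.065 + 0.100 + 0.083 = 0.394.
P(X=3) = 0.075 + 0.114 + 0.112 + 0.064 + 0.051 = 0.416.
P(X ∈ {2, 3}) = 0.394 + 0.416 = 0.810; P(Y=4, X ∈ {2, 3}) = 0.100 + 0.064 = 0.164.
P(Y=4 | X ∈ {2, 3}) = 0.164/0.810 = 0.2025.

0.2025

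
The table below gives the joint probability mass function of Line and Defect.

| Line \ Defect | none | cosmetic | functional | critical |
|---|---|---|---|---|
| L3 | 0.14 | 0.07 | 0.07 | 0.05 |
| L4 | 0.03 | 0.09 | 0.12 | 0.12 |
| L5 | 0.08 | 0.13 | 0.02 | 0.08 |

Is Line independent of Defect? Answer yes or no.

no

P(Line=L4) = 0.36 and P(Defect=none) = 0.25, so their product is 0.0900, but P(Line=L4, Defect=none) = 0.03. Since these differ, Line and Defect are not independent.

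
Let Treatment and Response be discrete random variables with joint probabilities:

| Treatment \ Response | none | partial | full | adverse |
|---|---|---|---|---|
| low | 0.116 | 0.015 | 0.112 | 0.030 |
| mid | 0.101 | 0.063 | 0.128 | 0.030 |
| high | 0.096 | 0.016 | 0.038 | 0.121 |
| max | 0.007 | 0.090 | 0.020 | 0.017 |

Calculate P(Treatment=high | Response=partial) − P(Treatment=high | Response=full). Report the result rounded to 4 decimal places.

P(Response=partial) = 0.015 + 0.063 + 0.016 + 0.090 = 0.184; P(Treatment=high | Response=partial) = 0.016/0.184 = 0.08696.
P(Response=full) = 0.112 + 0.128 + 0.038 + 0.020 = 0.298; P(Treatment=high | Response=full) = 0.038/0.298 = 0.12752.
Difference = -0.0406.

-0.0406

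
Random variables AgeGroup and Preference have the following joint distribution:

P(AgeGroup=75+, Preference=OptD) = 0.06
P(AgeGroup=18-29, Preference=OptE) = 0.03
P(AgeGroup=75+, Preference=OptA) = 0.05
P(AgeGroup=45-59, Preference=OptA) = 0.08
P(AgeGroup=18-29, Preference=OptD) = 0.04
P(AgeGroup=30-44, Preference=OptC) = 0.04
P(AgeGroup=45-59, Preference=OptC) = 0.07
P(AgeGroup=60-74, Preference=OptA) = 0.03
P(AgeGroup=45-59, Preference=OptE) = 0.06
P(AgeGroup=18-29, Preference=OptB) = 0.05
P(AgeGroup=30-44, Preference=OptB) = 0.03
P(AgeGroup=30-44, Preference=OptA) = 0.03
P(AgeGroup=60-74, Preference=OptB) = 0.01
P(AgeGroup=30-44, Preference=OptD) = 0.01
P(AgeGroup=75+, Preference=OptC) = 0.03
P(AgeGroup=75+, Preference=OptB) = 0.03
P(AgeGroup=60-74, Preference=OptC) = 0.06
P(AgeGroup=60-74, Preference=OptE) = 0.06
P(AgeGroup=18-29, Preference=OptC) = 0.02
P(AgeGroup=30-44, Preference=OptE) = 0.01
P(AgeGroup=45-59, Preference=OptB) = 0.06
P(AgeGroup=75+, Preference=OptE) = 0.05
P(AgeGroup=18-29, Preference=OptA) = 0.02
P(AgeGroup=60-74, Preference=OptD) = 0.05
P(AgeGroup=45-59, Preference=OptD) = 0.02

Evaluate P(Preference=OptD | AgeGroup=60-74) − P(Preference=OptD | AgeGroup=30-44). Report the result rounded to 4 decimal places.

0.1548

P(AgeGroup=60-74) = 0.03 + 0.01 + 0.06 + 0.05 + 0.06 = 0.21; P(Preference=OptD | AgeGroup=60-74) = 0.05/0.21 = 0.23810.
P(AgeGroup=30-44) = 0.03 + 0.03 + 0.04 + 0.01 + 0.01 = 0.12; P(Preference=OptD | AgeGroup=30-44) = 0.01/0.12 = 0.08333.
Difference = 0.1548.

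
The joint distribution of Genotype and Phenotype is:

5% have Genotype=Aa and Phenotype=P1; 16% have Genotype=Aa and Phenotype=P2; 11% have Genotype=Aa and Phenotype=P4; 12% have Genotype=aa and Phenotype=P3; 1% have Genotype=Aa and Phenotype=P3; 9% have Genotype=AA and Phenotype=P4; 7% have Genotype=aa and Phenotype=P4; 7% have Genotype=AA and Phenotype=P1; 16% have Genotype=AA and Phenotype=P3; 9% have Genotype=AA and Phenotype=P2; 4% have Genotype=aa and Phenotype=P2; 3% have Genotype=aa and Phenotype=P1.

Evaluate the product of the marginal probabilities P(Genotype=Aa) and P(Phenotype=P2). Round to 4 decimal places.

0.0957

P(Genotype=Aa) = 0.05 + 0.16 + 0.01 + 0.11 = 0.33.
P(Phenotype=P2) = 0.09 + 0.16 + 0.04 = 0.29.
Product: 0.33 × 0.29 = 0.0957.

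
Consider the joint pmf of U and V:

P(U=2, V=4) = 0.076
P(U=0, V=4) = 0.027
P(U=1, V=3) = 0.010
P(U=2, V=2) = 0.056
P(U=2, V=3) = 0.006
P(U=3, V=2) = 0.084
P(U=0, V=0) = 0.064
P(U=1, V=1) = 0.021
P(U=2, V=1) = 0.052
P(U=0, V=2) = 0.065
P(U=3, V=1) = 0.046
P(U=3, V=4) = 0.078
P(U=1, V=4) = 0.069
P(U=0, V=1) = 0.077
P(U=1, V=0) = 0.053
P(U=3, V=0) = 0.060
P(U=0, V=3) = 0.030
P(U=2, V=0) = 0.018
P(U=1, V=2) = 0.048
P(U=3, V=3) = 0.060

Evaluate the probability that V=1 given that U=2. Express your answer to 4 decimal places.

P(U=2) = 0.018 + 0.052 + 0.056 + 0.006 + 0.076 = 0.208.
P(V=1 | U=2) = 0.052/0.208 = 0.2500.

0.2500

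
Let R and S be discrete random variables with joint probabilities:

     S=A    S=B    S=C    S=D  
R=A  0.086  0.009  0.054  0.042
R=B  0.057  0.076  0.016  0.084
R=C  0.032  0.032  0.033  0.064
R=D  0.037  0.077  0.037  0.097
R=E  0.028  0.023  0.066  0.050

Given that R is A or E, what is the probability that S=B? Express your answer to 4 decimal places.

P(R=A) = 0.086 + 0.009 + 0.054 + 0.042 = 0.191.
P(R=E) = 0.028 + 0.023 + 0.066 + 0.050 = 0.167.
P(R ∈ {A, E}) = 0.191 + 0.167 = 0.358; P(S=B, R ∈ {A, E}) = 0.009 + 0.023 = 0.032.
P(S=B | R ∈ {A, E}) = 0.032/0.358 = 0.0894.

0.0894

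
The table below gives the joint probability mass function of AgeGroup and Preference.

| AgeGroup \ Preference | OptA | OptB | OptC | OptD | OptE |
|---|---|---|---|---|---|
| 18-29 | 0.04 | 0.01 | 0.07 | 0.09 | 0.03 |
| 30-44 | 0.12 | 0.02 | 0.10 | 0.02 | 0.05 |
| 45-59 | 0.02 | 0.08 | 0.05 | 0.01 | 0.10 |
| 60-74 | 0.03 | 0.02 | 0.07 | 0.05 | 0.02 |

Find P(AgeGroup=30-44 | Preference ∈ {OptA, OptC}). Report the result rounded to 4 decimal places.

P(Preference=OptA) = 0.04 + 0.12 + 0.02 + 0.03 = 0.21.
P(Preference=OptC) = 0.07 + 0.10 + 0.05 + 0.07 = 0.29.
P(Preference ∈ {OptA, OptC}) = 0.21 + 0.29 = 0.50; P(AgeGroup=30-44, Preference ∈ {OptA, OptC}) = 0.12 + 0.10 = 0.22.
P(AgeGroup=30-44 | Preference ∈ {OptA, OptC}) = 0.22/0.50 = 0.4400.

0.4400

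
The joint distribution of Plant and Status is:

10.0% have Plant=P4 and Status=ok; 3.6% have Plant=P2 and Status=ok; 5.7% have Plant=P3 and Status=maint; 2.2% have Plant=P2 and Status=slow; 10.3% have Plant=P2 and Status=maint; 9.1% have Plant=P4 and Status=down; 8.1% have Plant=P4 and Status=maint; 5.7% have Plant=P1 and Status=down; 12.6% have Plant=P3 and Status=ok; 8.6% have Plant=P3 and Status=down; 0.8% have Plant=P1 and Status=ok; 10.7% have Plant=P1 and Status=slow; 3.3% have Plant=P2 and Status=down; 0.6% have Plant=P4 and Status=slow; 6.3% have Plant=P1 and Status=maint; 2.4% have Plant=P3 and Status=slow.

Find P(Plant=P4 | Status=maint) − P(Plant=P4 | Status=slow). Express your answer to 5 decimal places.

0.22871

P(Status=maint) = 0.063 + 0.103 + 0.057 + 0.081 = 0.304; P(Plant=P4 | Status=maint) = 0.081/0.304 = 0.266447.
P(Status=slow) = 0.107 + 0.022 + 0.024 + 0.006 = 0.159; P(Plant=P4 | Status=slow) = 0.006/0.159 = 0.037736.
Difference = 0.22871.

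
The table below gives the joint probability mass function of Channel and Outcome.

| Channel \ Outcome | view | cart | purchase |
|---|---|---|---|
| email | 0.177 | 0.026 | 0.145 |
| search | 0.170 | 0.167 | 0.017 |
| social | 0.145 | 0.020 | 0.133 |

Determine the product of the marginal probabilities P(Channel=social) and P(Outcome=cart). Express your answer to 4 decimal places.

P(Channel=social) = 0.145 + 0.020 + 0.133 = 0.298.
P(Outcome=cart) = 0.026 + 0.167 + 0.020 = 0.213.
Product: 0.298 × 0.213 = 0.0635.

0.0635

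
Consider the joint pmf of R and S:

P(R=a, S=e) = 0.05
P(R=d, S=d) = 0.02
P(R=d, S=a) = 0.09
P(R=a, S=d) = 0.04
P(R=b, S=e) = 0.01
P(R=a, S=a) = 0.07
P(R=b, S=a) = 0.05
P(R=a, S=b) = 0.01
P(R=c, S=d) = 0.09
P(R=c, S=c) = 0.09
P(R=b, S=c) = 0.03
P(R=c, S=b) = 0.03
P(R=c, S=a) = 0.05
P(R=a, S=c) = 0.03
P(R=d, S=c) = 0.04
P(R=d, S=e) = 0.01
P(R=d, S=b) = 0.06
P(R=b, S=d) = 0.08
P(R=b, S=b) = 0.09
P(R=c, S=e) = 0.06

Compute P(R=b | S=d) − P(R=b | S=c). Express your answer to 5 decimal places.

P(S=d) = 0.04 + 0.08 + 0.09 + 0.02 = 0.23; P(R=b | S=d) = 0.08/0.23 = 0.347826.
P(S=c) = 0.03 + 0.03 + 0.09 + 0.04 = 0.19; P(R=b | S=c) = 0.03/0.19 = 0.157895.
Difference = 0.18993.

0.18993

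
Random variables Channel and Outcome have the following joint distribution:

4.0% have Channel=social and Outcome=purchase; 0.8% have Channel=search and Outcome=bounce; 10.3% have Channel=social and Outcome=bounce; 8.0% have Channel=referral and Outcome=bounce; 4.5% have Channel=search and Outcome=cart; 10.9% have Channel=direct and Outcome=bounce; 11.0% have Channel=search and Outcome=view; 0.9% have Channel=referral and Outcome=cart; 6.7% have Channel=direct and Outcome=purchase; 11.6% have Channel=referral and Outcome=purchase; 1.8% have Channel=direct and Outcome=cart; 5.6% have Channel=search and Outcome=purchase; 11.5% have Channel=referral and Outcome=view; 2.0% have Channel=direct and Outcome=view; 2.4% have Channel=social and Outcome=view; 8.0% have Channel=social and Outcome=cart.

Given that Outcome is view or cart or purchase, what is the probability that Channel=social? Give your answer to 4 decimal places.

0.2057

P(Outcome=view) = 0.110 + 0.024 + 0.020 + 0.115 = 0.269.
P(Outcome=cart) = 0.045 + 0.080 + 0.018 + 0.009 = 0.152.
P(Outcome=purchase) = 0.056 + 0.040 + 0.067 + 0.116 = 0.279.
P(Outcome ∈ {view, cart, purchase}) = 0.269 + 0.152 + 0.279 = 0.700; P(Channel=social, Outcome ∈ {view, cart, purchase}) = 0.024 + 0.080 + 0.040 = 0.144.
P(Channel=social | Outcome ∈ {view, cart, purchase}) = 0.144/0.700 = 0.2057.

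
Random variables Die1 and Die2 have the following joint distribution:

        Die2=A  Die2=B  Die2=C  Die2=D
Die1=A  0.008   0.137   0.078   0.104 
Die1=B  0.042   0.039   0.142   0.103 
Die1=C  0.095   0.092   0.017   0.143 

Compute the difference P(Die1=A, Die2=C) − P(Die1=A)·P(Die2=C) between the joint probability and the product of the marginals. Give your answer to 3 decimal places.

0.001

P(Die1=A) = 0.008 + 0.137 + 0.078 + 0.104 = 0.327.
P(Die2=C) = 0.078 + 0.142 + 0.017 = 0.237.
P(Die1=A, Die2=C) − P(Die1=A)P(Die2=C) = 0.078 − 0.327×0.237 = 0.001.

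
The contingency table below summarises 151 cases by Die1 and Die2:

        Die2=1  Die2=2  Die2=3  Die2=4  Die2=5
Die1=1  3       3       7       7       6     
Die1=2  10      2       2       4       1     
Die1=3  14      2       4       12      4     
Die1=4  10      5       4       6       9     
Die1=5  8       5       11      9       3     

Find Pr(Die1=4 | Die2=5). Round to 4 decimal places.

0.3913

Total with Die2=5: 6 + 1 + 4 + 9 + 3 = 23.
P(Die1=4 | Die2=5) = 9/23 = 0.3913.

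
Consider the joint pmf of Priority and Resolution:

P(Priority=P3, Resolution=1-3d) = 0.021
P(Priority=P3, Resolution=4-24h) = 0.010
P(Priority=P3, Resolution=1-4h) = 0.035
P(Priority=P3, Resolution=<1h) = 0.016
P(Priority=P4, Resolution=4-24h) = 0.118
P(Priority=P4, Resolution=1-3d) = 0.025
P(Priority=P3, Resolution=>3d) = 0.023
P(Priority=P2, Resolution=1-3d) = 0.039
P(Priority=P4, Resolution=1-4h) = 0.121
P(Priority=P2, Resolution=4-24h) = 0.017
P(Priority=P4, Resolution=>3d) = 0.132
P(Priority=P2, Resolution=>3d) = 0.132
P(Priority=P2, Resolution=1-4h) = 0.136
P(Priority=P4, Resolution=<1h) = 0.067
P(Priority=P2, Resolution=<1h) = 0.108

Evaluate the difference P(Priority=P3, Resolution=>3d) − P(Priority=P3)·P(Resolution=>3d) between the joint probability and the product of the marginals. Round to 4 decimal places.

-0.0071

P(Priority=P3) = 0.016 + 0.035 + 0.010 + 0.021 + 0.023 = 0.105.
P(Resolution=>3d) = 0.132 + 0.023 + 0.132 = 0.287.
P(Priority=P3, Resolution=>3d) − P(Priority=P3)P(Resolution=>3d) = 0.023 − 0.105×0.287 = -0.0071.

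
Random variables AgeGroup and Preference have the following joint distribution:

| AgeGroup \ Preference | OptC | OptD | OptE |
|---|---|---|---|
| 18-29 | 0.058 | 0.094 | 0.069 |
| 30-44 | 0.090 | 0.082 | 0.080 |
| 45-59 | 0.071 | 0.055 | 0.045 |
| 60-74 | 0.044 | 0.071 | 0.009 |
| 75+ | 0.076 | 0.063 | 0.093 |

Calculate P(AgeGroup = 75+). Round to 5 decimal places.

0.23200

P(AgeGroup=75+) = 0.076 + 0.063 + 0.093 = 0.232.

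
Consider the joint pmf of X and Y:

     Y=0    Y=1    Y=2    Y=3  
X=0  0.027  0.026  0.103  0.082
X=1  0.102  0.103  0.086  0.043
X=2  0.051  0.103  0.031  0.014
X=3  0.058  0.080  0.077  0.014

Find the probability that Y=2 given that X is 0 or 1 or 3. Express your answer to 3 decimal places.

0.332

P(X=0) = 0.027 + 0.026 + 0.103 + 0.082 = 0.238.
P(X=1) = 0.102 + 0.103 + 0.086 + 0.043 = 0.334.
P(X=3) = 0.058 + 0.080 + 0.077 + 0.014 = 0.229.
P(X ∈ {0, 1, 3}) = 0.238 + 0.334 + 0.229 = 0.801; P(Y=2, X ∈ {0, 1, 3}) = 0.103 + 0.086 + 0.077 = 0.266.
P(Y=2 | X ∈ {0, 1, 3}) = 0.266/0.801 = 0.332.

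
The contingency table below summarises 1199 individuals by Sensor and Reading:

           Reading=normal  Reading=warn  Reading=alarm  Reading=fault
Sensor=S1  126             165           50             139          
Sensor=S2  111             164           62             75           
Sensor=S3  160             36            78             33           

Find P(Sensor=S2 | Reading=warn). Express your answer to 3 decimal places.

0.449

Total with Reading=warn: 165 + 164 + 36 = 365.
P(Sensor=S2 | Reading=warn) = 164/365 = 0.449.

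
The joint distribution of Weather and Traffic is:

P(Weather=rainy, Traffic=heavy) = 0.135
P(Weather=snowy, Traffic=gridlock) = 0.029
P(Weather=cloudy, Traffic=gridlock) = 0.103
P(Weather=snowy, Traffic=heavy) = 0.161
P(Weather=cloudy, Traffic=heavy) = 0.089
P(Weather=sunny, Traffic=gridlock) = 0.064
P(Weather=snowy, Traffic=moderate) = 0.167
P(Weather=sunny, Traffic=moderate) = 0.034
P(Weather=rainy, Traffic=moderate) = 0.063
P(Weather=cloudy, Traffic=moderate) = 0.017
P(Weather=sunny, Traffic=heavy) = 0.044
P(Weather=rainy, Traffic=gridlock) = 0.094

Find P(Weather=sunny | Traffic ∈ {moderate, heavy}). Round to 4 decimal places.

0.1099

P(Traffic=moderate) = 0.034 + 0.017 + 0.063 + 0.167 = 0.281.
P(Traffic=heavy) = 0.044 + 0.089 + 0.135 + 0.161 = 0.429.
P(Traffic ∈ {moderate, heavy}) = 0.281 + 0.429 = 0.710; P(Weather=sunny, Traffic ∈ {moderate, heavy}) = 0.034 + 0.044 = 0.078.
P(Weather=sunny | Traffic ∈ {moderate, heavy}) = 0.078/0.710 = 0.1099.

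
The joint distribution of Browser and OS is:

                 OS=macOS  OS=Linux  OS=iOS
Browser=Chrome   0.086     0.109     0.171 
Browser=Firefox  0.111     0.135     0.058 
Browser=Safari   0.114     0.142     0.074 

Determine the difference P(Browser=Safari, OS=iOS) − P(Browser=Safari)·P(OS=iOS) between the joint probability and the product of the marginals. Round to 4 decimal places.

P(Browser=Safari) = 0.114 + 0.142 + 0.074 = 0.330.
P(OS=iOS) = 0.171 + 0.058 + 0.074 = 0.303.
P(Browser=Safari, OS=iOS) − P(Browser=Safari)P(OS=iOS) = 0.074 − 0.330×0.303 = -0.0260.

-0.0260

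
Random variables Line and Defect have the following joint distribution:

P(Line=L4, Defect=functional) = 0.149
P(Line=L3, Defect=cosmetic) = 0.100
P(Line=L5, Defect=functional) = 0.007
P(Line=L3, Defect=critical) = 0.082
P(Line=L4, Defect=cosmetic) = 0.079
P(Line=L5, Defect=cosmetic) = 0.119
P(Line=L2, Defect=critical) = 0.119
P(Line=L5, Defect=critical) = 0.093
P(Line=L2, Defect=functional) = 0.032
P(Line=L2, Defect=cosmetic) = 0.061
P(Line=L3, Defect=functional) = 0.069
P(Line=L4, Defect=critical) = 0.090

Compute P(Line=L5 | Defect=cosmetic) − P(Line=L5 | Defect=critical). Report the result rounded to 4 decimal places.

P(Defect=cosmetic) = 0.061 + 0.100 + 0.079 + 0.119 = 0.359; P(Line=L5 | Defect=cosmetic) = 0.119/0.359 = 0.33148.
P(Defect=critical) = 0.119 + 0.082 + 0.090 + 0.093 = 0.384; P(Line=L5 | Defect=critical) = 0.093/0.384 = 0.24219.
Difference = 0.0893.

0.0893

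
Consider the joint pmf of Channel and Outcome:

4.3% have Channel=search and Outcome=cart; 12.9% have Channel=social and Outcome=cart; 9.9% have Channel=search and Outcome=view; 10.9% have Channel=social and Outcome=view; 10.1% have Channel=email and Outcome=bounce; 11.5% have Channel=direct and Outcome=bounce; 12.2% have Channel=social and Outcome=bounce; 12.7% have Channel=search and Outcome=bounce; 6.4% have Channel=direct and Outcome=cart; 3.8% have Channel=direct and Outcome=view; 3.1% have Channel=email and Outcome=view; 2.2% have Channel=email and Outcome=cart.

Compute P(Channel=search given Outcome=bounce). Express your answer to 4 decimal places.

0.2731

P(Outcome=bounce) = 0.101 + 0.127 + 0.122 + 0.115 = 0.465.
P(Channel=search | Outcome=bounce) = 0.127/0.465 = 0.2731.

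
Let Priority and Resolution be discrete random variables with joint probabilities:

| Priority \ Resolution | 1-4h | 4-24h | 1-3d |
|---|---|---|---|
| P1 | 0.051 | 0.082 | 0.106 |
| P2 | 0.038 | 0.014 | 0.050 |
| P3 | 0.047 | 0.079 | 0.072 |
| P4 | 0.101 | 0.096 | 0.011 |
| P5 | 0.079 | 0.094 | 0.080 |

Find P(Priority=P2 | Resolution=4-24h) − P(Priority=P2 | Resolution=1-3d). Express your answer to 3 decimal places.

P(Resolution=4-24h) = 0.082 + 0.014 + 0.079 + 0.096 + 0.094 = 0.365; P(Priority=P2 | Resolution=4-24h) = 0.014/0.365 = 0.0384.
P(Resolution=1-3d) = 0.106 + 0.050 + 0.072 + 0.011 + 0.080 = 0.319; P(Priority=P2 | Resolution=1-3d) = 0.050/0.319 = 0.1567.
Difference = -0.118.

-0.118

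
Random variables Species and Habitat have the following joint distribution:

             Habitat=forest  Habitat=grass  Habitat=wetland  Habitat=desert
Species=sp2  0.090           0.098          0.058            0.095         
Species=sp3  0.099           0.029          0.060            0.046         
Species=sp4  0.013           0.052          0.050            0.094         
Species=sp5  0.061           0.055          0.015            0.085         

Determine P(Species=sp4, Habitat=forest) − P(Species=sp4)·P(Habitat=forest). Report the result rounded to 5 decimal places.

-0.04197

P(Species=sp4) = 0.013 + 0.052 + 0.050 + 0.094 = 0.209.
P(Habitat=forest) = 0.090 + 0.099 + 0.013 + 0.061 = 0.263.
P(Species=sp4, Habitat=forest) − P(Species=sp4)P(Habitat=forest) = 0.013 − 0.209×0.263 = -0.04197.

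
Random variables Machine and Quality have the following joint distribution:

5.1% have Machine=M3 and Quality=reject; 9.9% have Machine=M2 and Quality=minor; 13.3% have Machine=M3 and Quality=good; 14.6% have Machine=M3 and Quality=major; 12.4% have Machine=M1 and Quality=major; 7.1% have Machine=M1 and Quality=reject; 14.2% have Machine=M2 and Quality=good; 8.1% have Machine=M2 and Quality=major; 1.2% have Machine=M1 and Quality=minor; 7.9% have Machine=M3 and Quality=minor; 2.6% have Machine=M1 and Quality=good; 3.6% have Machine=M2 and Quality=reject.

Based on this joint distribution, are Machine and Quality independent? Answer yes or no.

P(Machine=M2) = 0.358 and P(Quality=major) = 0.351, so their product is 0.12566, but P(Machine=M2, Quality=major) = 0.081. Since these differ, Machine and Quality are not independent.

no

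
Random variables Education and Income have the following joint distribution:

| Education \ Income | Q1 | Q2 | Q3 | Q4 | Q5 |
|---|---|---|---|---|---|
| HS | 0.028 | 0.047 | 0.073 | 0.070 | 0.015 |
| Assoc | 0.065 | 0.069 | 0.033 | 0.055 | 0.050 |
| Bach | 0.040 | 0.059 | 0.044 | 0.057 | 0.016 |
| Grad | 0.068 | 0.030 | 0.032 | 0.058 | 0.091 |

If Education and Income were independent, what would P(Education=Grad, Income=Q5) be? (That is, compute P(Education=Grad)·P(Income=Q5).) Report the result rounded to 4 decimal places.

P(Education=Grad) = 0.068 + 0.030 + 0.032 + 0.058 + 0.091 = 0.279.
P(Income=Q5) = 0.015 + 0.050 + 0.016 + 0.091 = 0.172.
Product: 0.279 × 0.172 = 0.0480.

0.0480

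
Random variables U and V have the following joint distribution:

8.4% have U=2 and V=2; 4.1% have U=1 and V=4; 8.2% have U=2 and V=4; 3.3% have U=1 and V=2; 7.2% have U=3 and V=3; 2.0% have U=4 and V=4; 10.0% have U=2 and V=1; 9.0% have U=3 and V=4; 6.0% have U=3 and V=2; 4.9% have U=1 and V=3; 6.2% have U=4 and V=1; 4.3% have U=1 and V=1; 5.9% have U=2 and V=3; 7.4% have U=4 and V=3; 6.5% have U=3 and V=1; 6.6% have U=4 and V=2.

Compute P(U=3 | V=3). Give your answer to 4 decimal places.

P(V=3) = 0.049 + 0.059 + 0.072 + 0.074 = 0.254.
P(U=3 | V=3) = 0.072/0.254 = 0.2835.

0.2835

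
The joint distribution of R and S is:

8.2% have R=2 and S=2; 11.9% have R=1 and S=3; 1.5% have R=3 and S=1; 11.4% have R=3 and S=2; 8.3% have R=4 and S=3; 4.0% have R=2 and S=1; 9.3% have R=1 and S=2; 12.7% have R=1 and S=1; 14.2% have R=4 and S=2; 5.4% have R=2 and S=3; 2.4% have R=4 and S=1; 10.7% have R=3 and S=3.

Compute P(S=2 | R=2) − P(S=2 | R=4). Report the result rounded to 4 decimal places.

-0.1044

P(R=2) = 0.040 + 0.082 + 0.054 = 0.176; P(S=2 | R=2) = 0.082/0.176 = 0.46591.
P(R=4) = 0.024 + 0.142 + 0.083 = 0.249; P(S=2 | R=4) = 0.142/0.249 = 0.57028.
Difference = -0.1044.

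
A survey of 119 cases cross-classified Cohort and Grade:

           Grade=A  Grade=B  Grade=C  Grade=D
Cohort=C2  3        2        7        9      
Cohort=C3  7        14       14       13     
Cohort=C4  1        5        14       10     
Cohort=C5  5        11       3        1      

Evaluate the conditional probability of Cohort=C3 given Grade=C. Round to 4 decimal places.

0.3684

Total with Grade=C: 7 + 14 + 14 + 3 = 38.
P(Cohort=C3 | Grade=C) = 14/38 = 0.3684.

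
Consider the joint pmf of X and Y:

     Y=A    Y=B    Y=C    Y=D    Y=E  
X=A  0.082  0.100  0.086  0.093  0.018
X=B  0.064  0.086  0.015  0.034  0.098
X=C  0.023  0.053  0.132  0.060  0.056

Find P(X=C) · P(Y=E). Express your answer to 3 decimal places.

0.056

P(X=C) = 0.023 + 0.053 + 0.132 + 0.060 + 0.056 = 0.324.
P(Y=E) = 0.018 + 0.098 + 0.056 = 0.172.
Product: 0.324 × 0.172 = 0.056.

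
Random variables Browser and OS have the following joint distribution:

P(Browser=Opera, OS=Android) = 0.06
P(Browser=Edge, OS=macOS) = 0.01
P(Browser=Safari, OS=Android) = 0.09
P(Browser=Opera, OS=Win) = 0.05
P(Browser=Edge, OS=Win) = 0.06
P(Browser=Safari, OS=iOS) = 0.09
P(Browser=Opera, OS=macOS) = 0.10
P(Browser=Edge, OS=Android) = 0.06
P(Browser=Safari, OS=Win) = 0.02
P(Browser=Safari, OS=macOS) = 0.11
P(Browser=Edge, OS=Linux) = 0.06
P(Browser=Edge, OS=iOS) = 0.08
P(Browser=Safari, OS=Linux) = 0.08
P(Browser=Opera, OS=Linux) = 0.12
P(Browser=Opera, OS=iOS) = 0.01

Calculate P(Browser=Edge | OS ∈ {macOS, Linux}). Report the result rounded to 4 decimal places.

P(OS=macOS) = 0.11 + 0.01 + 0.10 = 0.22.
P(OS=Linux) = 0.08 + 0.06 + 0.12 = 0.26.
P(OS ∈ {macOS, Linux}) = 0.22 + 0.26 = 0.48; P(Browser=Edge, OS ∈ {macOS, Linux}) = 0.01 + 0.06 = 0.07.
P(Browser=Edge | OS ∈ {macOS, Linux}) = 0.07/0.48 = 0.1458.

0.1458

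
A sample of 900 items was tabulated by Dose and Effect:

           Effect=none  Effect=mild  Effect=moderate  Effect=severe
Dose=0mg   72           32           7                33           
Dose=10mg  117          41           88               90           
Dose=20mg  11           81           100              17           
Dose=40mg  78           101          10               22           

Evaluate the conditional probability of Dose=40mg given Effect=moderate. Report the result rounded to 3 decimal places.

Total with Effect=moderate: 7 + 88 + 100 + 10 = 205.
P(Dose=40mg | Effect=moderate) = 10/205 = 0.049.

0.049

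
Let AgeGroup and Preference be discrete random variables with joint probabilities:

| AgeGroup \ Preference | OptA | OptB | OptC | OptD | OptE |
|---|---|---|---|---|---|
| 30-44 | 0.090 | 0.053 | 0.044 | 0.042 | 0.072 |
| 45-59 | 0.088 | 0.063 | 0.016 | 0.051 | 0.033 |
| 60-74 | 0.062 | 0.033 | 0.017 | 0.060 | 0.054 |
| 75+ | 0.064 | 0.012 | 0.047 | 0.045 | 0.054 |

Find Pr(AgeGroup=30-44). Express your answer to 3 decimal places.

0.301

P(AgeGroup=30-44) = 0.090 + 0.053 + 0.044 + 0.042 + 0.072 = 0.301.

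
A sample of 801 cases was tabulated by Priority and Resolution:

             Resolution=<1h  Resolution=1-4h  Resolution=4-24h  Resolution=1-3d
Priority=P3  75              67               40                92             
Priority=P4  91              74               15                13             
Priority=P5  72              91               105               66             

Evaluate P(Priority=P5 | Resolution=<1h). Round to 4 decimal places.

0.3025

Total with Resolution=<1h: 75 + 91 + 72 = 238.
P(Priority=P5 | Resolution=<1h) = 72/238 = 0.3025.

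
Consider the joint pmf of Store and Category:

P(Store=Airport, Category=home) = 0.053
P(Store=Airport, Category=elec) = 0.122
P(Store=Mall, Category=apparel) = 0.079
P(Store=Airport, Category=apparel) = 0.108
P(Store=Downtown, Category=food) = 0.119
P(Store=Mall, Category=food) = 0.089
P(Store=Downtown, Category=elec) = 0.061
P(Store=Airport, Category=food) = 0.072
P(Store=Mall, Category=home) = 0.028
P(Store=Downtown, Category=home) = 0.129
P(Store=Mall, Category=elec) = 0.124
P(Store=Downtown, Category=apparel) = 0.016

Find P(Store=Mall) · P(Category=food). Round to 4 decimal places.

P(Store=Mall) = 0.089 + 0.079 + 0.124 + 0.028 = 0.320.
P(Category=food) = 0.119 + 0.089 + 0.072 = 0.280.
Product: 0.320 × 0.280 = 0.0896.

0.0896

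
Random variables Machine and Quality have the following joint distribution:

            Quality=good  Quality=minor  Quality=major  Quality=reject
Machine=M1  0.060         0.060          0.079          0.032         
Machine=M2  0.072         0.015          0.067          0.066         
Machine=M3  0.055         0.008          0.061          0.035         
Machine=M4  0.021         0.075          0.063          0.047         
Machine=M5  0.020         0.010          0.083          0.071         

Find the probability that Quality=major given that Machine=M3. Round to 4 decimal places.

P(Machine=M3) = 0.055 + 0.008 + 0.061 + 0.035 = 0.159.
P(Quality=major | Machine=M3) = 0.061/0.159 = 0.3836.

0.3836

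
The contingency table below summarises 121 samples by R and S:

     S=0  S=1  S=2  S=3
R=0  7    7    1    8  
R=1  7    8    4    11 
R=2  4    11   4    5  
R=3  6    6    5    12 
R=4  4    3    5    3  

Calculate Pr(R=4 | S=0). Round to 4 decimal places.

Total with S=0: 7 + 7 + 4 + 6 + 4 = 28.
P(R=4 | S=0) = 4/28 = 0.1429.

0.1429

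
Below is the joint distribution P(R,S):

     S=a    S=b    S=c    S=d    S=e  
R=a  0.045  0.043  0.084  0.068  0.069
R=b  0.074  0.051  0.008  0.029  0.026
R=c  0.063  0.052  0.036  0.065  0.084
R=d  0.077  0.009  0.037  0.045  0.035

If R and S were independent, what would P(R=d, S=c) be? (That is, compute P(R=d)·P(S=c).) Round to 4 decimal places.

0.0335

P(R=d) = 0.077 + 0.009 + 0.037 + 0.045 + 0.035 = 0.203.
P(S=c) = 0.084 + 0.008 + 0.036 + 0.037 = 0.165.
Product: 0.203 × 0.165 = 0.0335.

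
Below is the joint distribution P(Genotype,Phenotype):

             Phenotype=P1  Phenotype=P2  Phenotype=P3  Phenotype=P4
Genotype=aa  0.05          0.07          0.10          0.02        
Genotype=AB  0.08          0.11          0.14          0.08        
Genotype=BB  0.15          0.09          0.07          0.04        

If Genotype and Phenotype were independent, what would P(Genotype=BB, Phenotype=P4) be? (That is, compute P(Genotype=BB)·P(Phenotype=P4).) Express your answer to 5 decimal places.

0.04900

P(Genotype=BB) = 0.15 + 0.09 + 0.07 + 0.04 = 0.35.
P(Phenotype=P4) = 0.02 + 0.08 + 0.04 = 0.14.
Product: 0.35 × 0.14 = 0.04900.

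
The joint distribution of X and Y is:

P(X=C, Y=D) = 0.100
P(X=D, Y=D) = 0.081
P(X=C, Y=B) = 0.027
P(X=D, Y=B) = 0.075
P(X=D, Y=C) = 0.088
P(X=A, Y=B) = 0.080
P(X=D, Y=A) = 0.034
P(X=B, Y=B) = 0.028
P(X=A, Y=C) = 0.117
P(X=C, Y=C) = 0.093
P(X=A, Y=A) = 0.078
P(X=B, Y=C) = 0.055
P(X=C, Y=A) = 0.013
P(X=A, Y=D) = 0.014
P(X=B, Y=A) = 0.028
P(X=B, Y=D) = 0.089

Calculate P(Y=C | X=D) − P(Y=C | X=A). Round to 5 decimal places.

-0.08830

P(X=D) = 0.034 + 0.075 + 0.088 + 0.081 = 0.278; P(Y=C | X=D) = 0.088/0.278 = 0.316547.
P(X=A) = 0.078 + 0.080 + 0.117 + 0.014 = 0.289; P(Y=C | X=A) = 0.117/0.289 = 0.404844.
Difference = -0.08830.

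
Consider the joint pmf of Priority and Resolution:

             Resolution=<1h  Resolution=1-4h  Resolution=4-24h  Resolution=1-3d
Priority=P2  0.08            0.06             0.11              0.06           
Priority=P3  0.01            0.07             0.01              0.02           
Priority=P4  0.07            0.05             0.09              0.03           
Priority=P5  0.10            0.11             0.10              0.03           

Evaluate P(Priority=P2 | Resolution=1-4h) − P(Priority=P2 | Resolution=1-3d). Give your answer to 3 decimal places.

P(Resolution=1-4h) = 0.06 + 0.07 + 0.05 + 0.11 = 0.29; P(Priority=P2 | Resolution=1-4h) = 0.06/0.29 = 0.2069.
P(Resolution=1-3d) = 0.06 + 0.02 + 0.03 + 0.03 = 0.14; P(Priority=P2 | Resolution=1-3d) = 0.06/0.14 = 0.4286.
Difference = -0.222.

-0.222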